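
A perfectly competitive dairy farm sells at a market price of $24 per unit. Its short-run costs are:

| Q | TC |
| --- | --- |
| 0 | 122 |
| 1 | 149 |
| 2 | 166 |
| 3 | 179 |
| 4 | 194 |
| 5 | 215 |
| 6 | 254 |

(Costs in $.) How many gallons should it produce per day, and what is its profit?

Q = 5; profit = -$95

Compute π = P·Q − TC at each output: Q=0: -122; Q=1: -125; Q=2: -118; Q=3: -107; Q=4: -98; Q=5: -95; Q=6: -110.
Profit is maximized at Q = 5. AVC there is 93/5 = $18.60 ≤ P, so producing beats shutting down (which would give -$122).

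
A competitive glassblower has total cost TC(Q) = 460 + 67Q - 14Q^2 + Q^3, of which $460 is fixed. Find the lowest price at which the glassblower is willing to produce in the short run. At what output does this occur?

Short-run supply begins at min AVC. From VC = 67Q - 14Q^2 + Q^3, AVC = 67 - 14Q + Q^2.
dAVC/dQ = -14 + 2Q = 0 gives Q = 7. min AVC = 67 - 14·7 + 7^2 = 18.
So the shutdown price is $18.

$18 per unit, at Q = 7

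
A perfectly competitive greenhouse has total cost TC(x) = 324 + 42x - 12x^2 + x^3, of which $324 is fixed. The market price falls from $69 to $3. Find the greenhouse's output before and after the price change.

Output falls from 9 to 0 (the firm shuts down)

AVC = 42 - 12x + x^2, minimized at x = 6 where min AVC = $6. MC = 42 - 24x + 3x^2.
With P = $69 above the shutdown price, P = MC gives x = 9.
At P = $3 < min AVC = $6, price no longer covers variable cost at any output, so the firm shuts down: x = 0.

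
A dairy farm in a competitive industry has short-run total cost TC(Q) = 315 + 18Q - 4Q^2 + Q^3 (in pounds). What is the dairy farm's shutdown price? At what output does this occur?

£14 per unit, at Q = 2

Short-run supply begins at min AVC. From VC = 18Q - 4Q^2 + Q^3, AVC = 18 - 4Q + Q^2.
dAVC/dQ = -4 + 2Q = 0 gives Q = 2. min AVC = 18 - 4·2 + 2^2 = 14.
The firm shuts down for any P below £14.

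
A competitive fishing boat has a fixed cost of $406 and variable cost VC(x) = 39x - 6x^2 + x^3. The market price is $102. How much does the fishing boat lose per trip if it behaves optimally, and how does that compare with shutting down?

Profit = -$14 at x = 7

AVC = 39 - 6x + x^2; min AVC = $30 at x = 3. Since P = $102 ≥ min AVC, the firm produces.
With MC = 39 - 12x + 3x^2, P = MC on the upward-sloping part at x* = 7.
TR = 102·7 = 714. TC = 406 + 322 = 728. Profit = 714 − 728 = -$14.
By producing, the firm covers all variable cost plus $392 of fixed cost; shutting down would lose the full $406.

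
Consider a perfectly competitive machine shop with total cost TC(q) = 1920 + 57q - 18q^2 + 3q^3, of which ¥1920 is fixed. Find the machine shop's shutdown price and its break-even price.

Shutdown price = min AVC. AVC = 57 - 18q + 3q^2, with vertex at q = 3 and minimum ¥30.
ATC = 1920/q + 57 - 18q + 3q^2. Setting dATC/dq = −1920/q^2 − 18 + 6q = 0 gives q = 8 (since 6·8^3 − 18·8^2 = 1920).
min ATC = 1920/8 + 57 − 18·8 + 3·8^2 = ¥345. That is the break-even price.
For ¥30 ≤ P < ¥345 the firm produces at a loss; below ¥30 it shuts down.

Shutdown price = ¥30; break-even price = ¥345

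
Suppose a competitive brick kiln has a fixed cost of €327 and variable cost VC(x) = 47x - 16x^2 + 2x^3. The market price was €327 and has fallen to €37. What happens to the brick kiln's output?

MC = 47 - 32x + 6x^2; the shutdown threshold is min AVC = €15 (at x = 4).
With P = €327 above the shutdown price, P = MC gives x = 10.
At P = €37 ≥ min AVC, set P = MC: x = 5. The firm stays open but cuts output.

Output falls from 10 to 5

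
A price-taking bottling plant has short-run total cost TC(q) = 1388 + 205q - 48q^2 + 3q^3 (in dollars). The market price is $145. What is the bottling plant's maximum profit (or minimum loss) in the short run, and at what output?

Profit = -$188 at q = 10

AVC = 205 - 48q + 3q^2 has its minimum $13 at q = 8; price $145 clears that bar, so the firm operates.
With MC = 205 - 96q + 9q^2, P = MC on the upward-sloping part at q* = 10.
TR = 145·10 = 1450. TC = 1388 + 250 = 1638. Profit = 1450 − 1638 = -$188.
Shutting down would mean losing the fixed cost of $1388, so operating at a loss of $188 is better by $1200.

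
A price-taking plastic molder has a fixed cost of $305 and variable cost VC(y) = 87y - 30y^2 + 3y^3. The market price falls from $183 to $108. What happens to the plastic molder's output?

MC = 87 - 60y + 9y^2; the shutdown threshold is min AVC = $12 (at y = 5).
At P = $183 ≥ min AVC, set P = MC on the rising branch: y = 8.
At P = $108 ≥ min AVC, set P = MC: y = 7. The firm stays open but cuts output.

Output falls from 8 to 7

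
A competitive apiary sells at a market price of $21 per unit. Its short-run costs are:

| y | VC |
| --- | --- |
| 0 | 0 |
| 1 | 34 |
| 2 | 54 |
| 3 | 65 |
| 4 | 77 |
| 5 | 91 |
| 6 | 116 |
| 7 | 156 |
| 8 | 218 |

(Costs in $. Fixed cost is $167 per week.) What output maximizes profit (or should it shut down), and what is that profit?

y = 5; profit = -$153

Tabulate TR − TC: y=0: -167; y=1: -180; y=2: -179; y=3: -169; y=4: -160; y=5: -153; y=6: -157; y=7: -176; y=8: -217.
Profit is maximized at y = 5. AVC there is 91/5 = $18.20 ≤ P, so producing beats shutting down (which would give -$167).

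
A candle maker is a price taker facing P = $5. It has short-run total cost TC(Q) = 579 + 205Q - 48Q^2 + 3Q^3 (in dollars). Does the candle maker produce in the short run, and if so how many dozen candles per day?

Variable cost is VC = 205Q - 48Q^2 + 3Q^3, so AVC = VC/Q = 205 - 48Q + 3Q^2 and MC = dTC/dQ = 205 - 96Q + 9Q^2.
AVC is minimized where dAVC/dQ = -48 + 6Q = 0, at Q = 8; min AVC = 205 - 48·8 + 3·8^2 = $13.
P = $5 lies below min AVC = $13; no output level covers variable cost.
Best response: produce nothing and absorb the $579 fixed cost.

Shut down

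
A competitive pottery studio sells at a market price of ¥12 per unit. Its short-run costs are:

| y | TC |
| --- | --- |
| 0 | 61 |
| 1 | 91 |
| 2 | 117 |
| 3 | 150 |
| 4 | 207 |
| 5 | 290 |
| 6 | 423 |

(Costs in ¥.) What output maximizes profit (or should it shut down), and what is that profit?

Compute π = P·y − TC at each output: y=0: -61; y=1: -79; y=2: -93; y=3: -114; y=4: -159; y=5: -230; y=6: -351.
Profit is highest at y = 0. Equivalently, the lowest AVC in the table is 56/2 ≈ ¥28 at y = 2, and P = ¥12 falls below it — price never covers variable cost, so the firm shuts down and loses only its fixed cost.

y = 0 (shut down); profit = -¥61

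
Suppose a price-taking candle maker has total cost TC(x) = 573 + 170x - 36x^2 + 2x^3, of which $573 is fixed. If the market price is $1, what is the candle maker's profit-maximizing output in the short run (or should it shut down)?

Shut down

Variable cost is VC = 170x - 36x^2 + 2x^3, so AVC = VC/x = 170 - 36x + 2x^2 and MC = dTC/dx = 170 - 72x + 6x^2.
AVC hits its minimum where MC = AVC, at x = 9, giving min AVC = 170 - 36·9 + 2·9^2 = $8.
With P < min AVC ($1 < $8), every unit sold adds to the loss.
Shutting down limits the loss to fixed cost, $573.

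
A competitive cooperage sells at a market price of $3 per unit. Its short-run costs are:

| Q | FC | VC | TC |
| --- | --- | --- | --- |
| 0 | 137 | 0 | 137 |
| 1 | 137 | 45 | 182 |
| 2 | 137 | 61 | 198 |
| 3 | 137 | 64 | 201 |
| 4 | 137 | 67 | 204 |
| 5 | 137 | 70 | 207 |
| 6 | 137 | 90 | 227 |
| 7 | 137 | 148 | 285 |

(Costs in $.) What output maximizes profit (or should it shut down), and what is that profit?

Q = 0 (shut down); profit = -$137

Compute π = P·Q − TC at each output: Q=0: -137; Q=1: -179; Q=2: -192; Q=3: -192; Q=4: -192; Q=5: -192; Q=6: -209; Q=7: -264.
Profit is highest at Q = 0. Equivalently, the lowest AVC in the table is 70/5 ≈ $14 at Q = 5, and P = $3 falls below it — price never covers variable cost, so the firm shuts down and loses only its fixed cost.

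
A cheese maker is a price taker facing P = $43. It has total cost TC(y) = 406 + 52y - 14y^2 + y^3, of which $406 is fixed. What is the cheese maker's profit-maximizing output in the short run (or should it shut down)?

Produce at y = 9

From TC, MC = TC'(y) = 52 - 28y + 3y^2 and AVC = VC/y = 52 - 14y + y^2.
AVC hits its minimum where MC = AVC, at y = 7, giving min AVC = 52 - 14·7 + 7^2 = $3.
Since P = $43 ≥ min AVC = $3, price covers variable cost and the firm should produce.
Set P = MC: 43 = 52 - 28y + 3y^2 → 9 - 28y + 3y^2 = 0. The roots are y = 1/3 and y = 9; the profit-maximizing output is on the rising part of MC, so y* = 9.
Check: AVC at y = 9 is $7 ≤ P, so revenue covers variable cost.
Profit = P·y − TC = 43·9 − 469 = -$82, a loss, but smaller than the $406 fixed cost the firm would lose by shutting down.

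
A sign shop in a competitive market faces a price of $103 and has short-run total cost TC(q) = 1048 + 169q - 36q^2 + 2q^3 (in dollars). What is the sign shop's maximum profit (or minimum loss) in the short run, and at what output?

AVC = 169 - 36q + 2q^2; min AVC = $7 at q = 9. Since P = $103 ≥ min AVC, the firm produces.
With MC = 169 - 72q + 6q^2, P = MC on the upward-sloping part at q* = 11.
TR = 103·11 = 1133. TC = 1048 + 165 = 1213. Profit = 1133 − 1213 = -$80.
By producing, the firm covers all variable cost plus $968 of fixed cost; shutting down would lose the full $1048.

Profit = -$80 at q = 11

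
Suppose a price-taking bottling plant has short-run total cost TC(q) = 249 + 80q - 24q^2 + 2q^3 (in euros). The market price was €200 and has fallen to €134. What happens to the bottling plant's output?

MC = 80 - 48q + 6q^2; the shutdown threshold is min AVC = €8 (at q = 6).
With P = €200 above the shutdown price, P = MC gives q = 10.
At P = €134 ≥ min AVC, set P = MC: q = 9. The firm stays open but cuts output.

Output falls from 10 to 9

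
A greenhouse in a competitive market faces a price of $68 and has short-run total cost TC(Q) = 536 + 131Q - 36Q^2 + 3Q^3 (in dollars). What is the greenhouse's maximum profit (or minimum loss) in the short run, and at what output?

AVC = 131 - 36Q + 3Q^2; min AVC = $23 at Q = 6. Since P = $68 ≥ min AVC, the firm produces.
With MC = 131 - 72Q + 9Q^2, P = MC on the upward-sloping part at Q* = 7.
TR = 68·7 = 476. TC = 536 + 182 = 718. Profit = 476 − 718 = -$242.
That loss of $242 beats the $536 the firm would lose by shutting down; producing recovers $294 of fixed cost.

Profit = -$242 at Q = 7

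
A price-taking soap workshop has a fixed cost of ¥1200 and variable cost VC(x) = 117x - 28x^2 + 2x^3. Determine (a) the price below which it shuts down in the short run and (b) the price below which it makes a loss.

Shutdown price = ¥19; break-even price = ¥157

Shutdown price = min AVC. AVC = 117 - 28x + 2x^2, with vertex at x = 7 and minimum ¥19.
ATC = 1200/x + 117 - 28x + 2x^2. Setting dATC/dx = −1200/x^2 − 28 + 4x = 0 gives x = 10 (since 4·10^3 − 28·10^2 = 1200).
min ATC = 1200/10 + 117 − 28·10 + 2·10^2 = ¥157. That is the break-even price.
Between these two prices the firm operates at a loss; above ¥157 it earns a profit.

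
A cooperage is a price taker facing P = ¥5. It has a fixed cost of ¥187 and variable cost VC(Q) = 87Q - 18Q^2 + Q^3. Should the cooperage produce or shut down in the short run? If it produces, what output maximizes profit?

From TC, MC = TC'(Q) = 87 - 36Q + 3Q^2 and AVC = VC/Q = 87 - 18Q + Q^2.
AVC hits its minimum where MC = AVC, at Q = 9, giving min AVC = 87 - 18·9 + 9^2 = ¥6.
P = ¥5 lies below min AVC = ¥6; no output level covers variable cost.
Best response: produce nothing and absorb the ¥187 fixed cost.

Shut down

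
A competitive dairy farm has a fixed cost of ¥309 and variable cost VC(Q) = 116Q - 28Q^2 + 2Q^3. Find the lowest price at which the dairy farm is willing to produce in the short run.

Short-run supply begins at min AVC. From VC = 116Q - 28Q^2 + 2Q^3, AVC = 116 - 28Q + 2Q^2.
At the minimum of AVC, MC = AVC. MC = 116 - 56Q + 6Q^2; setting MC = AVC gives 4Q^2 - 28Q = 0, so Q = 7. min AVC = 18.
The firm shuts down for any P below ¥18.

¥18 per unit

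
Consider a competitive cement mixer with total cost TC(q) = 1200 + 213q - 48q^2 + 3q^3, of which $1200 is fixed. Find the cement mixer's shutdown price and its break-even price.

AVC = 213 - 48q + 3q^2; minimized at q = 8, giving min AVC = $21. That is the shutdown price.
ATC = 1200/q + 213 - 48q + 3q^2. Setting dATC/dq = −1200/q^2 − 48 + 6q = 0 gives q = 10 (since 6·10^3 − 48·10^2 = 1200).
min ATC = 1200/10 + 213 − 48·10 + 3·10^2 = $153. That is the break-even price.
For $21 ≤ P < $153 the firm produces at a loss; below $21 it shuts down.

Shutdown price = $21; break-even price = $153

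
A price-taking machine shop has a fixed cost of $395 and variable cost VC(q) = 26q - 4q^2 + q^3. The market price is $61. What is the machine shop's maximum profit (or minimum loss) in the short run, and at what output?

AVC = 26 - 4q + q^2 has its minimum $22 at q = 2; price $61 clears that bar, so the firm operates.
MC = 26 - 8q + 3q^2. Setting P = MC and taking the root on the rising branch gives q* = 5.
TR = 61·5 = 305. TC = 395 + 155 = 550. Profit = 305 − 550 = -$245.
That loss of $245 beats the $395 the firm would lose by shutting down; producing recovers $150 of fixed cost.

Profit = -$245 at q = 5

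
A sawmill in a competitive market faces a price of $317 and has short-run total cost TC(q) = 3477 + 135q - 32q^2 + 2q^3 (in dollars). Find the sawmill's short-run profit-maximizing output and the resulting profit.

Profit = -$97 at q = 13

AVC = 135 - 32q + 2q^2 has its minimum $7 at q = 8; price $317 clears that bar, so the firm operates.
MC = 135 - 64q + 6q^2. Setting P = MC and taking the root on the rising branch gives q* = 13.
TR = 317·13 = 4121. TC = 3477 + 741 = 4218. Profit = 4121 − 4218 = -$97.
Shutting down would mean losing the fixed cost of $3477, so operating at a loss of $97 is better by $3380.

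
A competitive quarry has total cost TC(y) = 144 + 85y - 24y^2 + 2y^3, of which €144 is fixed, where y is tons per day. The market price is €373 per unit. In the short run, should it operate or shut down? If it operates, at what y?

Strip out fixed cost: VC = 85y - 24y^2 + 2y^3. Then AVC = 85 - 24y + 2y^2 and MC = 85 - 48y + 6y^2.
AVC hits its minimum where MC = AVC, at y = 6, giving min AVC = 85 - 24·6 + 2·6^2 = €13.
Because €373 ≥ €13, revenue can cover variable cost; the firm operates.
Solving P = MC: -288 - 48y + 6y^2 = 0 ⇒ y = -4 or 12. On the upward-sloping branch, y* = 12.
Check: AVC at y = 12 is €85 ≤ P, so revenue covers variable cost.
Profit = P·y − TC = 373·12 − 1164 = €3312.

Produce at y = 12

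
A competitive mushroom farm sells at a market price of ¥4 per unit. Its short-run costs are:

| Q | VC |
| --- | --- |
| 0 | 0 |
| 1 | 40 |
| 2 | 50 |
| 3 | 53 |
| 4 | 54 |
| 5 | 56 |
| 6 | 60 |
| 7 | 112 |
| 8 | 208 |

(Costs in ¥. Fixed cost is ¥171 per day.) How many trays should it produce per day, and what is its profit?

Q = 0 (shut down); profit = -¥171

Profit at each row (π = 4Q − TC): Q=0: -171; Q=1: -207; Q=2: -213; Q=3: -212; Q=4: -209; Q=5: -207; Q=6: -207; Q=7: -255; Q=8: -347.
Profit is highest at Q = 0. Equivalently, the lowest AVC in the table is 60/6 ≈ ¥10 at Q = 6, and P = ¥4 falls below it — price never covers variable cost, so the firm shuts down and loses only its fixed cost.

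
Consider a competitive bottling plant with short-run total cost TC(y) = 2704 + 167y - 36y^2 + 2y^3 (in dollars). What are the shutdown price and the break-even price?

AVC = 167 - 36y + 2y^2; minimized at y = 9, giving min AVC = $5. That is the shutdown price.
ATC = 2704/y + 167 - 36y + 2y^2. Setting dATC/dy = −2704/y^2 − 36 + 4y = 0 gives y = 13 (since 4·13^3 − 36·13^2 = 2704).
min ATC = 2704/13 + 167 − 36·13 + 2·13^2 = $245. That is the break-even price.
For $5 ≤ P < $245 the firm produces at a loss; below $5 it shuts down.

Shutdown price = $5; break-even price = $245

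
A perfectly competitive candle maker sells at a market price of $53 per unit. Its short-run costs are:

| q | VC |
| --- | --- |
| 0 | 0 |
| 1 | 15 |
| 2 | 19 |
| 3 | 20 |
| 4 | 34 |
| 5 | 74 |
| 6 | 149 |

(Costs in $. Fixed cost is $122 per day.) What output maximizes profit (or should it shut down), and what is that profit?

Compute π = P·q − TC at each output: q=0: -122; q=1: -84; q=2: -35; q=3: 17; q=4: 56; q=5: 69; q=6: 47.
Profit is maximized at q = 5. AVC there is 74/5 = $14.80 ≤ P, so producing beats shutting down (which would give -$122).

q = 5; profit = $69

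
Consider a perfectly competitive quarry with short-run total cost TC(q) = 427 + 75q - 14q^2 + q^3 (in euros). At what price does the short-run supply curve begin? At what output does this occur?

€26 per unit, at q = 7

The firm shuts down when price falls below the minimum of average variable cost. AVC = VC/q = 75 - 14q + q^2.
At the minimum of AVC, MC = AVC. MC = 75 - 28q + 3q^2; setting MC = AVC gives 2q^2 - 14q = 0, so q = 7. min AVC = 26.
So the shutdown price is €26.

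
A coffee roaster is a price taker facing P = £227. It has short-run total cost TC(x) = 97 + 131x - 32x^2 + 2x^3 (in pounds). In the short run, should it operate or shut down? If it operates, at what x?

Variable cost is VC = 131x - 32x^2 + 2x^3, so AVC = VC/x = 131 - 32x + 2x^2 and MC = dTC/dx = 131 - 64x + 6x^2.
AVC is minimized where dAVC/dx = -32 + 4x = 0, at x = 8; min AVC = 131 - 32·8 + 2·8^2 = £3.
Since P = £227 ≥ min AVC = £3, price covers variable cost and the firm should produce.
Solving P = MC: -96 - 64x + 6x^2 = 0 ⇒ x = -4/3 or 12. On the upward-sloping branch, x* = 12.
Check: AVC at x = 12 is £35 ≤ P, so revenue covers variable cost.
Profit = P·x − TC = 227·12 − 517 = £2207.

Produce at x = 12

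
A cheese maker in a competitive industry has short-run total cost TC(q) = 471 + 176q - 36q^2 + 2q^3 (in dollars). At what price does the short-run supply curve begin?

The firm shuts down when price falls below the minimum of average variable cost. AVC = VC/q = 176 - 36q + 2q^2.
At the minimum of AVC, MC = AVC. MC = 176 - 72q + 6q^2; setting MC = AVC gives 4q^2 - 36q = 0, so q = 9. min AVC = 14.
For P < $14 the firm produces nothing.

$14 per unit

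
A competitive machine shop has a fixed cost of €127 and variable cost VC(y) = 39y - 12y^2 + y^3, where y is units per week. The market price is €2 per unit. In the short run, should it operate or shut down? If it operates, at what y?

Shut down

Variable cost is VC = 39y - 12y^2 + y^3, so AVC = VC/y = 39 - 12y + y^2 and MC = dTC/dy = 39 - 24y + 3y^2.
The AVC parabola has its vertex at y = 12/2 = 6, where AVC = 39 - 12·6 + 6^2 = €3.
Since P = €2 < min AVC = €3, price fails to cover variable cost at any output.
Best response: produce nothing and absorb the €127 fixed cost.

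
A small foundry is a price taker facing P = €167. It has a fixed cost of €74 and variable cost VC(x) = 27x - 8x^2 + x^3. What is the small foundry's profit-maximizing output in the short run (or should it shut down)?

Strip out fixed cost: VC = 27x - 8x^2 + x^3. Then AVC = 27 - 8x + x^2 and MC = 27 - 16x + 3x^2.
The AVC parabola has its vertex at x = 8/2 = 4, where AVC = 27 - 8·4 + 4^2 = €11.
P = €167 exceeds min AVC = €11, so the firm stays open.
Solving P = MC: -140 - 16x + 3x^2 = 0 ⇒ x = -14/3 or 10. On the upward-sloping branch, x* = 10.
Check: AVC at x = 10 is €47 ≤ P, so revenue covers variable cost.
Profit = P·x − TC = 167·10 − 544 = €1126.

Produce at x = 10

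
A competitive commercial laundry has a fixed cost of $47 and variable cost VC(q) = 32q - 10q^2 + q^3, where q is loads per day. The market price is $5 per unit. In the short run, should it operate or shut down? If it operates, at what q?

From TC, MC = TC'(q) = 32 - 20q + 3q^2 and AVC = VC/q = 32 - 10q + q^2.
AVC is minimized where dAVC/dq = -10 + 2q = 0, at q = 5; min AVC = 32 - 10·5 + 5^2 = $7.
With P < min AVC ($5 < $7), every unit sold adds to the loss.
The firm minimizes its loss by shutting down and losing only its fixed cost of $47.

Shut down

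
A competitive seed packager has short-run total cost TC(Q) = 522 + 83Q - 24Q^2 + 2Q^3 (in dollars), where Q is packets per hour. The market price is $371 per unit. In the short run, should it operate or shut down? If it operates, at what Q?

From TC, MC = TC'(Q) = 83 - 48Q + 6Q^2 and AVC = VC/Q = 83 - 24Q + 2Q^2.
AVC is minimized where dAVC/dQ = -24 + 4Q = 0, at Q = 6; min AVC = 83 - 24·6 + 2·6^2 = $11.
Since P = $371 ≥ min AVC = $11, price covers variable cost and the firm should produce.
Set P = MC: 371 = 83 - 48Q + 6Q^2 → -288 - 48Q + 6Q^2 = 0. The roots are Q = -4 and Q = 12; the profit-maximizing output is on the rising part of MC, so Q* = 12.
Check: AVC at Q = 12 is $83 ≤ P, so revenue covers variable cost.
Profit = P·Q − TC = 371·12 − 1518 = $2934.

Produce at Q = 12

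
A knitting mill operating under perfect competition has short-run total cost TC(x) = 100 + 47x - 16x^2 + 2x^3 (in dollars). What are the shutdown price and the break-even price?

Shutdown price = $15; break-even price = $37

Shutdown price = min AVC. AVC = 47 - 16x + 2x^2, with vertex at x = 4 and minimum $15.
ATC = 100/x + 47 - 16x + 2x^2. Setting dATC/dx = −100/x^2 − 16 + 4x = 0 gives x = 5 (since 4·5^3 − 16·5^2 = 100).
min ATC = 100/5 + 47 − 16·5 + 2·5^2 = $37. That is the break-even price.
Between these two prices the firm operates at a loss; above $37 it earns a profit.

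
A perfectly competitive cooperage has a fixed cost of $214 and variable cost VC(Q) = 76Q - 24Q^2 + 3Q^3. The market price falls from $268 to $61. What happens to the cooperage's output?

MC = 76 - 48Q + 9Q^2; the shutdown threshold is min AVC = $28 (at Q = 4).
At P = $268 ≥ min AVC, set P = MC on the rising branch: Q = 8.
At P = $61 ≥ min AVC, set P = MC: Q = 5. The firm stays open but cuts output.

Output falls from 8 to 5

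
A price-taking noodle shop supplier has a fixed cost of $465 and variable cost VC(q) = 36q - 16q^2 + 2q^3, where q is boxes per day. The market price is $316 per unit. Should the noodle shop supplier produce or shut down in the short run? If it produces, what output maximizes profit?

Variable cost is VC = 36q - 16q^2 + 2q^3, so AVC = VC/q = 36 - 16q + 2q^2 and MC = dTC/dq = 36 - 32q + 6q^2.
The AVC parabola has its vertex at q = 16/4 = 4, where AVC = 36 - 16·4 + 2·4^2 = $4.
Because $316 ≥ $4, revenue can cover variable cost; the firm operates.
Set P = MC: 316 = 36 - 32q + 6q^2 → -280 - 32q + 6q^2 = 0. The roots are q = -14/3 and q = 10; the profit-maximizing output is on the rising part of MC, so q* = 10.
Check: AVC at q = 10 is $76 ≤ P, so revenue covers variable cost.
Profit = P·q − TC = 316·10 − 1225 = $1935.

Produce at q = 10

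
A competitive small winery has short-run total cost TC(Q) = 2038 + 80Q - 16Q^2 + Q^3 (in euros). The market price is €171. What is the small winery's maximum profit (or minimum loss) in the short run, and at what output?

Profit = -€348 at Q = 13

AVC = 80 - 16Q + Q^2 has its minimum €16 at Q = 8; price €171 clears that bar, so the firm operates.
With MC = 80 - 32Q + 3Q^2, P = MC on the upward-sloping part at Q* = 13.
TR = 171·13 = 2223. TC = 2038 + 533 = 2571. Profit = 2223 − 2571 = -€348.
By producing, the firm covers all variable cost plus €1690 of fixed cost; shutting down would lose the full €2038.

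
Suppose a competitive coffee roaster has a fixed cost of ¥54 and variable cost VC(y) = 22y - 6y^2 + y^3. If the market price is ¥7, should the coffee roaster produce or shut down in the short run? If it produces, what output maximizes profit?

Shut down

From TC, MC = TC'(y) = 22 - 12y + 3y^2 and AVC = VC/y = 22 - 6y + y^2.
AVC is minimized where dAVC/dy = -6 + 2y = 0, at y = 3; min AVC = 22 - 6·3 + 3^2 = ¥13.
Since P = ¥7 < min AVC = ¥13, price fails to cover variable cost at any output.
Best response: produce nothing and absorb the ¥54 fixed cost.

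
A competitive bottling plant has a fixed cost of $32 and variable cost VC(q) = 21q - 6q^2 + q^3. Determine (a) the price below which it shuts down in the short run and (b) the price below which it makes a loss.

Shutdown price = $12; break-even price = $21

AVC = 21 - 6q + q^2; minimized at q = 3, giving min AVC = $12. That is the shutdown price.
ATC = 32/q + 21 - 6q + q^2. Setting dATC/dq = −32/q^2 − 6 + 2q = 0 gives q = 4 (since 2·4^3 − 6·4^2 = 32).
min ATC = 32/4 + 21 − 6·4 + 4^2 = $21. That is the break-even price.
For $12 ≤ P < $21 the firm produces at a loss; below $12 it shuts down.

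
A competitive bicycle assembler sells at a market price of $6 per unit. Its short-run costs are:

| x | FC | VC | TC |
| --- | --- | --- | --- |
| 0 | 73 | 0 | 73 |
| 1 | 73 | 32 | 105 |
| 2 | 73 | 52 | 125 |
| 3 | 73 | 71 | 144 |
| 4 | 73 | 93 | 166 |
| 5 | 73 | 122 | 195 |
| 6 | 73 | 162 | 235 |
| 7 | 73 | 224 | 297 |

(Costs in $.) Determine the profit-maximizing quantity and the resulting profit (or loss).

x = 0 (shut down); profit = -$73

Profit at each row (π = 6x − TC): x=0: -73; x=1: -99; x=2: -113; x=3: -126; x=4: -142; x=5: -165; x=6: -199; x=7: -255.
Profit is highest at x = 0. Equivalently, the lowest AVC in the table is 93/4 ≈ $23.25 at x = 4, and P = $6 falls below it — price never covers variable cost, so the firm shuts down and loses only its fixed cost.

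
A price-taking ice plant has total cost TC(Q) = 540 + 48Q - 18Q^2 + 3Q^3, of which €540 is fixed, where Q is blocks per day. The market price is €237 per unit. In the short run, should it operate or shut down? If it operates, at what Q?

Produce at Q = 7

Variable cost is VC = 48Q - 18Q^2 + 3Q^3, so AVC = VC/Q = 48 - 18Q + 3Q^2 and MC = dTC/dQ = 48 - 36Q + 9Q^2.
AVC hits its minimum where MC = AVC, at Q = 3, giving min AVC = 48 - 18·3 + 3·3^2 = €21.
Because €237 ≥ €21, revenue can cover variable cost; the firm operates.
Solving P = MC: -189 - 36Q + 9Q^2 = 0 ⇒ Q = -3 or 7. On the upward-sloping branch, Q* = 7.
Check: AVC at Q = 7 is €69 ≤ P, so revenue covers variable cost.
Profit = P·Q − TC = 237·7 − 1023 = €636.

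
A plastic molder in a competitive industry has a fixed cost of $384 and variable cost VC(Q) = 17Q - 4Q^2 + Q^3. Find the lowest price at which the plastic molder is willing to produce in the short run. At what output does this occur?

$13 per unit, at Q = 2

The shutdown price is the minimum of AVC. VC = 17Q - 4Q^2 + Q^3, so AVC = 17 - 4Q + Q^2.
At the minimum of AVC, MC = AVC. MC = 17 - 8Q + 3Q^2; setting MC = AVC gives 2Q^2 - 4Q = 0, so Q = 2. min AVC = 13.
So the shutdown price is $13.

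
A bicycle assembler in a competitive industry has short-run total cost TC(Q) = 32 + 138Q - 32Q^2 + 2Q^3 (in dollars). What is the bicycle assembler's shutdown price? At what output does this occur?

Short-run supply begins at min AVC. From VC = 138Q - 32Q^2 + 2Q^3, AVC = 138 - 32Q + 2Q^2.
At the minimum of AVC, MC = AVC. MC = 138 - 64Q + 6Q^2; setting MC = AVC gives 4Q^2 - 32Q = 0, so Q = 8. min AVC = 10.
So the shutdown price is $10.

$10 per unit, at Q = 8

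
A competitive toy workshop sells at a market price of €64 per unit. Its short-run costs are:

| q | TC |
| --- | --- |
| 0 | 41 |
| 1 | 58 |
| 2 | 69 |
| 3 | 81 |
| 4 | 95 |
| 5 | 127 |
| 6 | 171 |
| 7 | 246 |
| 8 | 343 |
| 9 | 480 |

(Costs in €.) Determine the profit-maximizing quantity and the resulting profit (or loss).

q = 6; profit = €213

Profit at each row (π = 64q − TC): q=0: -41; q=1: 6; q=2: 59; q=3: 111; q=4: 161; q=5: 193; q=6: 213; q=7: 202; q=8: 169; q=9: 96.
Profit is maximized at q = 6. AVC there is 130/6 = €21.67 ≤ P, so producing beats shutting down (which would give -€41).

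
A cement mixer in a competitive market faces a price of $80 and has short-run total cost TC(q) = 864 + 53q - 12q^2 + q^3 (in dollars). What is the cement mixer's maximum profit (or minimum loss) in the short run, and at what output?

Profit = -$378 at q = 9

AVC = 53 - 12q + q^2; min AVC = $17 at q = 6. Since P = $80 ≥ min AVC, the firm produces.
With MC = 53 - 24q + 3q^2, P = MC on the upward-sloping part at q* = 9.
TR = 80·9 = 720. TC = 864 + 234 = 1098. Profit = 720 − 1098 = -$378.
By producing, the firm covers all variable cost plus $486 of fixed cost; shutting down would lose the full $864.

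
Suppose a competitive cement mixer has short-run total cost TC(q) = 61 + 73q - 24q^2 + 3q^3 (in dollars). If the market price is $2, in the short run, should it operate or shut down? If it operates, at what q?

Shut down

Variable cost is VC = 73q - 24q^2 + 3q^3, so AVC = VC/q = 73 - 24q + 3q^2 and MC = dTC/dq = 73 - 48q + 9q^2.
AVC hits its minimum where MC = AVC, at q = 4, giving min AVC = 73 - 24·4 + 3·4^2 = $25.
Since P = $2 < min AVC = $25, price fails to cover variable cost at any output.
Best response: produce nothing and absorb the $61 fixed cost.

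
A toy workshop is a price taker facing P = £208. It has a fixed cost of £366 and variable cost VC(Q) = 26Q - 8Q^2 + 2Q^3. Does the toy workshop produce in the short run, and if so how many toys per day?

Produce at Q = 7

From TC, MC = TC'(Q) = 26 - 16Q + 6Q^2 and AVC = VC/Q = 26 - 8Q + 2Q^2.
The AVC parabola has its vertex at Q = 8/4 = 2, where AVC = 26 - 8·2 + 2·2^2 = £18.
Because £208 ≥ £18, revenue can cover variable cost; the firm operates.
P = MC gives -182 - 16Q + 6Q^2 = 0, with roots -13/3 and 7. Take the larger (rising MC): Q* = 7.
Check: AVC at Q = 7 is £68 ≤ P, so revenue covers variable cost.
Profit = P·Q − TC = 208·7 − 842 = £614.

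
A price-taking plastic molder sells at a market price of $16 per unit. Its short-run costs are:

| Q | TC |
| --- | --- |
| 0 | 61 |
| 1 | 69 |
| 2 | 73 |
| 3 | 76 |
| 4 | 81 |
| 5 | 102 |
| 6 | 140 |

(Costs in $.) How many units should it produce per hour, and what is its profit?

Profit at each row (π = 16Q − TC): Q=0: -61; Q=1: -53; Q=2: -41; Q=3: -28; Q=4: -17; Q=5: -22; Q=6: -44.
Profit is maximized at Q = 4. AVC there is 20/4 = $5 ≤ P, so producing beats shutting down (which would give -$61).

Q = 4; profit = -$17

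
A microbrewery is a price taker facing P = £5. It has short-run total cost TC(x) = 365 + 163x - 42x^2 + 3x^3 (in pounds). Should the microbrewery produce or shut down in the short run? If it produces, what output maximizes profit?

Variable cost is VC = 163x - 42x^2 + 3x^3, so AVC = VC/x = 163 - 42x + 3x^2 and MC = dTC/dx = 163 - 84x + 9x^2.
AVC hits its minimum where MC = AVC, at x = 7, giving min AVC = 163 - 42·7 + 3·7^2 = £16.
P = £5 lies below min AVC = £16; no output level covers variable cost.
The firm minimizes its loss by shutting down and losing only its fixed cost of £365.

Shut down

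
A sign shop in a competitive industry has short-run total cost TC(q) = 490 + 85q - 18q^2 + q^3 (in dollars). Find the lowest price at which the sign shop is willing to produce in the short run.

$4 per unit

The shutdown price is the minimum of AVC. VC = 85q - 18q^2 + q^3, so AVC = 85 - 18q + q^2.
dAVC/dq = -18 + 2q = 0 gives q = 9. min AVC = 85 - 18·9 + 9^2 = 4.
The firm shuts down for any P below $4.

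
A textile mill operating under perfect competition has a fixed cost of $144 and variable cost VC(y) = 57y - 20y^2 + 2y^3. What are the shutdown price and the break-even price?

Shutdown price = min AVC. AVC = 57 - 20y + 2y^2, with vertex at y = 5 and minimum $7.
ATC = 144/y + 57 - 20y + 2y^2. Setting dATC/dy = −144/y^2 − 20 + 4y = 0 gives y = 6 (since 4·6^3 − 20·6^2 = 144).
min ATC = 144/6 + 57 − 20·6 + 2·6^2 = $33. That is the break-even price.
For $7 ≤ P < $33 the firm produces at a loss; below $7 it shuts down.

Shutdown price = $7; break-even price = $33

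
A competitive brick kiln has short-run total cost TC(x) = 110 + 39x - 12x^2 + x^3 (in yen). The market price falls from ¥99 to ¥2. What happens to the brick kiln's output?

Output falls from 10 to 0 (the firm shuts down)

AVC = 39 - 12x + x^2, minimized at x = 6 where min AVC = ¥3. MC = 39 - 24x + 3x^2.
With P = ¥99 above the shutdown price, P = MC gives x = 10.
At P = ¥2 < min AVC = ¥3, price no longer covers variable cost at any output, so the firm shuts down: x = 0.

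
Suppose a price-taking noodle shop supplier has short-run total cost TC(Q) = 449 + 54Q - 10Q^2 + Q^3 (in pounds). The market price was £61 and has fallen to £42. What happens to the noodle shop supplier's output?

AVC = 54 - 10Q + Q^2, minimized at Q = 5 where min AVC = £29. MC = 54 - 20Q + 3Q^2.
At P = £61 ≥ min AVC, set P = MC on the rising branch: Q = 7.
At P = £42 ≥ min AVC, set P = MC: Q = 6. The firm stays open but cuts output.

Output falls from 7 to 6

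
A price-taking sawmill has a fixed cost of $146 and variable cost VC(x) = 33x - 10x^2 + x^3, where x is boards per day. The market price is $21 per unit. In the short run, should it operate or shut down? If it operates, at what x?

From TC, MC = TC'(x) = 33 - 20x + 3x^2 and AVC = VC/x = 33 - 10x + x^2.
AVC is minimized where dAVC/dx = -10 + 2x = 0, at x = 5; min AVC = 33 - 10·5 + 5^2 = $8.
P = $21 exceeds min AVC = $8, so the firm stays open.
P = MC gives 12 - 20x + 3x^2 = 0, with roots 2/3 and 6. Take the larger (rising MC): x* = 6.
Check: AVC at x = 6 is $9 ≤ P, so revenue covers variable cost.
Profit = P·x − TC = 21·6 − 200 = -$74, a loss, but smaller than the $146 fixed cost the firm would lose by shutting down.

Produce at x = 6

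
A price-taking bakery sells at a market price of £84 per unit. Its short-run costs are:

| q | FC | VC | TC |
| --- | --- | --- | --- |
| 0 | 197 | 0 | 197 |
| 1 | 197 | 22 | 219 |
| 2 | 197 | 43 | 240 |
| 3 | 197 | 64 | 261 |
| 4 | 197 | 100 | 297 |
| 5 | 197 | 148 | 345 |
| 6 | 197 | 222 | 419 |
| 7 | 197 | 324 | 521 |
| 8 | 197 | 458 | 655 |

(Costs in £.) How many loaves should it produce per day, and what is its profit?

q = 6; profit = £85

Tabulate TR − TC: q=0: -197; q=1: -135; q=2: -72; q=3: -9; q=4: 39; q=5: 75; q=6: 85; q=7: 67; q=8: 17.
Profit is maximized at q = 6. AVC there is 222/6 = £37 ≤ P, so producing beats shutting down (which would give -£197).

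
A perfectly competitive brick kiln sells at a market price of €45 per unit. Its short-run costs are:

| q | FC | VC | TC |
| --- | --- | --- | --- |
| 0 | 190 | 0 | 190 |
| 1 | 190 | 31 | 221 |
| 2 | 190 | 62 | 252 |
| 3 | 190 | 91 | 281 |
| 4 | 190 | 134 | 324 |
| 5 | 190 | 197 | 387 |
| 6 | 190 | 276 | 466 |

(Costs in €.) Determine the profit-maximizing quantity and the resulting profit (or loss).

Compute π = P·q − TC at each output: q=0: -190; q=1: -176; q=2: -162; q=3: -146; q=4: -144; q=5: -162; q=6: -196.
Profit is maximized at q = 4. AVC there is 134/4 = €33.50 ≤ P, so producing beats shutting down (which would give -€190).

q = 4; profit = -€144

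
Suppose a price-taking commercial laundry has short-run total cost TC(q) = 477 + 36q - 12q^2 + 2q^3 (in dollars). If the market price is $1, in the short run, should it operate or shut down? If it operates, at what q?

Shut down

From TC, MC = TC'(q) = 36 - 24q + 6q^2 and AVC = VC/q = 36 - 12q + 2q^2.
AVC hits its minimum where MC = AVC, at q = 3, giving min AVC = 36 - 12·3 + 2·3^2 = $18.
With P < min AVC ($1 < $18), every unit sold adds to the loss.
The firm minimizes its loss by shutting down and losing only its fixed cost of $477.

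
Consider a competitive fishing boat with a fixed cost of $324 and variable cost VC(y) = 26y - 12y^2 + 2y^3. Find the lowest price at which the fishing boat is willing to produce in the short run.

The shutdown price is the minimum of AVC. VC = 26y - 12y^2 + 2y^3, so AVC = 26 - 12y + 2y^2.
dAVC/dy = -12 + 4y = 0 gives y = 3. min AVC = 26 - 12·3 + 2·3^2 = 8.
So the shutdown price is $8.

$8 per unit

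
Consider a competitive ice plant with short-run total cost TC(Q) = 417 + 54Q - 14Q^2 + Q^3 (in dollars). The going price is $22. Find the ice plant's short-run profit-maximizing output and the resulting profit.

AVC = 54 - 14Q + Q^2; min AVC = $5 at Q = 7. Since P = $22 ≥ min AVC, the firm produces.
MC = 54 - 28Q + 3Q^2. Setting P = MC and taking the root on the rising branch gives Q* = 8.
TR = 22·8 = 176. TC = 417 + 48 = 465. Profit = 176 − 465 = -$289.
By producing, the firm covers all variable cost plus $128 of fixed cost; shutting down would lose the full $417.

Profit = -$289 at Q = 8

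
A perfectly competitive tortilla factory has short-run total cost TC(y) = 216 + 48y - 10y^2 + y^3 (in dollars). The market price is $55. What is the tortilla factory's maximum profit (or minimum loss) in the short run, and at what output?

Profit = -$20 at y = 7

AVC = 48 - 10y + y^2; min AVC = $23 at y = 5. Since P = $55 ≥ min AVC, the firm produces.
MC = 48 - 20y + 3y^2. Setting P = MC and taking the root on the rising branch gives y* = 7.
TR = 55·7 = 385. TC = 216 + 189 = 405. Profit = 385 − 405 = -$20.
Shutting down would mean losing the fixed cost of $216, so operating at a loss of $20 is better by $196.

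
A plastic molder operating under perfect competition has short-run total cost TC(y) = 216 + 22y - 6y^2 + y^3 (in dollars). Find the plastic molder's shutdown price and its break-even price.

Shutdown price = $13; break-even price = $58

AVC = 22 - 6y + y^2; minimized at y = 3, giving min AVC = $13. That is the shutdown price.
ATC = 216/y + 22 - 6y + y^2. Setting dATC/dy = −216/y^2 − 6 + 2y = 0 gives y = 6 (since 2·6^3 − 6·6^2 = 216).
min ATC = 216/6 + 22 − 6·6 + 6^2 = $58. That is the break-even price.
Between these two prices the firm operates at a loss; above $58 it earns a profit.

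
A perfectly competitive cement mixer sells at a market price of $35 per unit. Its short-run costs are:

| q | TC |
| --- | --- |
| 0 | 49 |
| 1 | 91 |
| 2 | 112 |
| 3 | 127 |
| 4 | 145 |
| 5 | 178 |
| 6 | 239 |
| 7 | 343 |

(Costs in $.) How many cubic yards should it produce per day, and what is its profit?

Compute π = P·q − TC at each output: q=0: -49; q=1: -56; q=2: -42; q=3: -22; q=4: -5; q=5: -3; q=6: -29; q=7: -98.
Profit is maximized at q = 5. AVC there is 129/5 = $25.80 ≤ P, so producing beats shutting down (which would give -$49).

q = 5; profit = -$3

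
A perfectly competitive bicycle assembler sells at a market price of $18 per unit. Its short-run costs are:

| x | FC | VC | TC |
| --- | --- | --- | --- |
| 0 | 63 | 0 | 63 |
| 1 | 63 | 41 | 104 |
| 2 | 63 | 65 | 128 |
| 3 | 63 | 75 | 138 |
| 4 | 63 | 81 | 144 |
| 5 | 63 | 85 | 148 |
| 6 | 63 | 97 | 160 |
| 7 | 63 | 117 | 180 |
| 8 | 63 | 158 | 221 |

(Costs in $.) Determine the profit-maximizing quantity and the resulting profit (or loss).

Profit at each row (π = 18x − TC): x=0: -63; x=1: -86; x=2: -92; x=3: -84; x=4: -72; x=5: -58; x=6: -52; x=7: -54; x=8: -77.
Profit is maximized at x = 6. AVC there is 97/6 = $16.17 ≤ P, so producing beats shutting down (which would give -$63).

x = 6; profit = -$52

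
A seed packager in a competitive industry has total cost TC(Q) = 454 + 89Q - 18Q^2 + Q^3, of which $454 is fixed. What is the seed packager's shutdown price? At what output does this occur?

$8 per unit, at Q = 9

The firm shuts down when price falls below the minimum of average variable cost. AVC = VC/Q = 89 - 18Q + Q^2.
dAVC/dQ = -18 + 2Q = 0 gives Q = 9. min AVC = 89 - 18·9 + 9^2 = 8.
For P < $8 the firm produces nothing.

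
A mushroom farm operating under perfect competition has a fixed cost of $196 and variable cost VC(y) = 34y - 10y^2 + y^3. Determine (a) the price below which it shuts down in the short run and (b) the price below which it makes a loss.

Shutdown price = $9; break-even price = $41

Shutdown price = min AVC. AVC = 34 - 10y + y^2, with vertex at y = 5 and minimum $9.
ATC = 196/y + 34 - 10y + y^2. Setting dATC/dy = −196/y^2 − 10 + 2y = 0 gives y = 7 (since 2·7^3 − 10·7^2 = 196).
min ATC = 196/7 + 34 − 10·7 + 7^2 = $41. That is the break-even price.
Between these two prices the firm operates at a loss; above $41 it earns a profit.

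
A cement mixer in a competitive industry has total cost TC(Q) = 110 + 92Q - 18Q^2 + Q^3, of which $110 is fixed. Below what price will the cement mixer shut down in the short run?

The shutdown price is the minimum of AVC. VC = 92Q - 18Q^2 + Q^3, so AVC = 92 - 18Q + Q^2.
dAVC/dQ = -18 + 2Q = 0 gives Q = 9. min AVC = 92 - 18·9 + 9^2 = 11.
So the shutdown price is $11.

$11 per unit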